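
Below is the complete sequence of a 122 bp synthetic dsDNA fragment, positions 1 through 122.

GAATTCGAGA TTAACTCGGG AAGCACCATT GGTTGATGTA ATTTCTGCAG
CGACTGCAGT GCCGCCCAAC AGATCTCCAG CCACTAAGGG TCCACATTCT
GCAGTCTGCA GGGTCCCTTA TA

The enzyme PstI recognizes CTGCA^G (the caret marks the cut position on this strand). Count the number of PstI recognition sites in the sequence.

CTGCAG occurs starting at positions 45, 54, 99, 106.
PstI cuts at 4 sites.

4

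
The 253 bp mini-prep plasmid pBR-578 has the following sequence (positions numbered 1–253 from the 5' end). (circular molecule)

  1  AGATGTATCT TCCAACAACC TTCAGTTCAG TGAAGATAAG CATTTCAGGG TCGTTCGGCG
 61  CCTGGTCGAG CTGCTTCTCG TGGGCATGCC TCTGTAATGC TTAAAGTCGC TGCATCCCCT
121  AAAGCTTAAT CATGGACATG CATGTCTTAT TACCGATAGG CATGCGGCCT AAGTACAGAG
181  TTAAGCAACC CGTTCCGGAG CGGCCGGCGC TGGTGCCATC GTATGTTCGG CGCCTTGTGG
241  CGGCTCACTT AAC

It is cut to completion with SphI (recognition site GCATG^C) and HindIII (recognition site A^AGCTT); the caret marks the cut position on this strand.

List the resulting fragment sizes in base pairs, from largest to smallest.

177, 42, 34 bp

SphI sites (GCATGC) start at positions 84, 160.
SphI cuts after base 5 of each site (before the last base), so after positions 88, 164.
The HindIII site (AAGCTT) starts at position 122.
HindIII cuts after the first base of each site, so after position 122.
Combined cut positions: 88, 122, 164.
Circular molecule, 3 cuts → 3 fragments:
  89–122 → 34 bp
  123–164 → 42 bp
  165–253 then 1–88 → 89 + 88 = 177 bp
Sorted largest to smallest: 177, 42, 34 bp.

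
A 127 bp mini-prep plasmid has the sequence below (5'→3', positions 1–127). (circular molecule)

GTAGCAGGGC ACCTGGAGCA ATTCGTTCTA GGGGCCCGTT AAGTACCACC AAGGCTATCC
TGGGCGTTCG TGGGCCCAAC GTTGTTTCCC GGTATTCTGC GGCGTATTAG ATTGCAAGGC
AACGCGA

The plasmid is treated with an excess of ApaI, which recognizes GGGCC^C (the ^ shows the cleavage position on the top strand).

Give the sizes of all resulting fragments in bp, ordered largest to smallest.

ApaI sites (GGGCCC) start at positions 32, 72.
ApaI cuts after base 5 of each site (before the last base), so after positions 36, 76.
Circular molecule, 2 cuts → 2 fragments:
  37–76 → 40 bp
  77–127 then 1–36 → 51 + 36 = 87 bp
Sorted largest to smallest: 87, 40 bp.

87, 40 bp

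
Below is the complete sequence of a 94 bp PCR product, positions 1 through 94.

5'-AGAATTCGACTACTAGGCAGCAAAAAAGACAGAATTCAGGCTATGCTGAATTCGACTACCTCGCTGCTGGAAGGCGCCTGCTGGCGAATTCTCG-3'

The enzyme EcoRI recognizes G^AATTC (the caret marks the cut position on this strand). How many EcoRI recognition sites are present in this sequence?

GAATTC occurs starting at positions 2, 32, 48, 86.
EcoRI cuts at 4 sites.

4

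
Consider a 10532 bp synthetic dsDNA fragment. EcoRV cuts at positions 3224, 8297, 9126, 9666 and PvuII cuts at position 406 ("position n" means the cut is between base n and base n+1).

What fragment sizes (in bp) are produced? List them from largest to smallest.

Combined cut positions (sorted): 406, 3224, 8297, 9126, 9666.
Linear molecule, 5 cuts → 6 fragments:
  406 − 0 = 406 bp
  3224 − 406 = 2818 bp
  8297 − 3224 = 5073 bp
  9126 − 8297 = 829 bp
  9666 − 9126 = 540 bp
  10532 − 9666 = 866 bp
Sorted largest to smallest: 5073, 2818, 866, 829, 540, 406 bp.

5073, 2818, 866, 829, 540, 406 bp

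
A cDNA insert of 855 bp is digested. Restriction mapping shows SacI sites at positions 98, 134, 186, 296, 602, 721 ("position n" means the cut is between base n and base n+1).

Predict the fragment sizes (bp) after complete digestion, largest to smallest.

Linear molecule, 6 cuts → 7 fragments:
  98 − 0 = 98 bp
  134 − 98 = 36 bp
  186 − 134 = 52 bp
  296 − 186 = 110 bp
  602 − 296 = 306 bp
  721 − 602 = 119 bp
  855 − 721 = 134 bp
Sorted largest to smallest: 306, 134, 119, 110, 98, 52, 36 bp.

306, 134, 119, 110, 98, 52, 36 bp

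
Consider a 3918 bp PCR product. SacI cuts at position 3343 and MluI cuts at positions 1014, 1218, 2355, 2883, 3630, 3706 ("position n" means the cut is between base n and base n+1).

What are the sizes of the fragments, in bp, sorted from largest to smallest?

Combined cut positions (sorted): 1014, 1218, 2355, 2883, 3343, 3630, 3706.
Linear molecule, 7 cuts → 8 fragments:
  1014 − 0 = 1014 bp
  1218 − 1014 = 204 bp
  2355 − 1218 = 1137 bp
  2883 − 2355 = 528 bp
  3343 − 2883 = 460 bp
  3630 − 3343 = 287 bp
  3706 − 3630 = 76 bp
  3918 − 3706 = 212 bp
Sorted largest to smallest: 1137, 1014, 528, 460, 287, 212, 204, 76 bp.

1137, 1014, 528, 460, 287, 212, 204, 76 bp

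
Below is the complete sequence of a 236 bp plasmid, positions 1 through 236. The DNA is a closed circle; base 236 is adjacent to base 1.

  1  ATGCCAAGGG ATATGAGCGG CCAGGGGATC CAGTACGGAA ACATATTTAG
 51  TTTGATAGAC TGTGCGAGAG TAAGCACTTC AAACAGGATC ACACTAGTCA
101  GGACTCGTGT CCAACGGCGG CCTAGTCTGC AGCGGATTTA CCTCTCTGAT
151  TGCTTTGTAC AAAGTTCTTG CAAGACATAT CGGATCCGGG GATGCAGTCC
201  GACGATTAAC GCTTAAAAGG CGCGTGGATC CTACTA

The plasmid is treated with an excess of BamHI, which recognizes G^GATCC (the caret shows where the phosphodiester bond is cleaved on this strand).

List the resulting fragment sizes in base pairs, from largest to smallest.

BamHI sites (GGATCC) start at positions 26, 182, 226.
BamHI cuts after the first base of each site, so after positions 26, 182, 226.
Circular molecule, 3 cuts → 3 fragments:
  27–182 → 156 bp
  183–226 → 44 bp
  227–236 then 1–26 → 10 + 26 = 36 bp
Sorted largest to smallest: 156, 44, 36 bp.

156, 44, 36 bp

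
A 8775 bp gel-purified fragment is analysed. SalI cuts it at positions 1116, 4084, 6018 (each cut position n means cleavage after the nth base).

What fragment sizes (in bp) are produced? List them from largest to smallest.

2968, 2757, 1934, 1116 bp

Linear molecule, 3 cuts → 4 fragments:
  1116 − 0 = 1116 bp
  4084 − 1116 = 2968 bp
  6018 − 4084 = 1934 bp
  8775 − 6018 = 2757 bp
Sorted largest to smallest: 2968, 2757, 1934, 1116 bp.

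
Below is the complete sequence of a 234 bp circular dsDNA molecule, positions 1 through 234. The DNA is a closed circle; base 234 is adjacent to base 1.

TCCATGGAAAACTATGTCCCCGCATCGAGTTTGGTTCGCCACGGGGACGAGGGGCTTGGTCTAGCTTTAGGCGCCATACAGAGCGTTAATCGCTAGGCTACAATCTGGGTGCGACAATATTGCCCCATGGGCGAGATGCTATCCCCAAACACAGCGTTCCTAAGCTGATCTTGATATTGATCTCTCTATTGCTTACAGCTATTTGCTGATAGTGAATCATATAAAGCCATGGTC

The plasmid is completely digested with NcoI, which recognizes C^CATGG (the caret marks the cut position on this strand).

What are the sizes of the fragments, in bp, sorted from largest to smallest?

123, 102, 9 bp

NcoI sites (CCATGG) start at positions 2, 125, 227.
NcoI cuts after the first base of each site, so after positions 2, 125, 227.
Circular molecule, 3 cuts → 3 fragments:
  3–125 → 123 bp
  126–227 → 102 bp
  228–234 then 1–2 → 7 + 2 = 9 bp
Sorted largest to smallest: 123, 102, 9 bp.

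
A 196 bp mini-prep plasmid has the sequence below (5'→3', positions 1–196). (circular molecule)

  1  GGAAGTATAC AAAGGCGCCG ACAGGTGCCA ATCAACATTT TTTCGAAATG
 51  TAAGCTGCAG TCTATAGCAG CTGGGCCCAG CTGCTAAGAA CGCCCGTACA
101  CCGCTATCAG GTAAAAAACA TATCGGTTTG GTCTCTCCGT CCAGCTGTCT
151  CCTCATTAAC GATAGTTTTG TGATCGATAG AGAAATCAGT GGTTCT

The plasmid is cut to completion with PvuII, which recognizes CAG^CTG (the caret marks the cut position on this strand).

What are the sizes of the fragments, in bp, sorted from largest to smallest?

122, 64, 10 bp

PvuII sites (CAGCTG) start at positions 68, 78, 142.
PvuII cuts after base 3 of each site, so after positions 70, 80, 144.
Circular molecule, 3 cuts → 3 fragments:
  71–80 → 10 bp
  81–144 → 64 bp
  145–196 then 1–70 → 52 + 70 = 122 bp
Sorted largest to smallest: 122, 64, 10 bp.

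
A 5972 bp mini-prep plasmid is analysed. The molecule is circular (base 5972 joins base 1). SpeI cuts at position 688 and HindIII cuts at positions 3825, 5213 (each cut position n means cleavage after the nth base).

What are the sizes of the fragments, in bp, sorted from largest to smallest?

3137, 1447, 1388 bp

Combined cut positions (sorted): 688, 3825, 5213.
Circular molecule, 3 cuts → 3 fragments:
  3825 − 688 = 3137 bp
  5213 − 3825 = 1388 bp
  wrap: 5972 − 5213 + 688 = 1447 bp
Sorted largest to smallest: 3137, 1447, 1388 bp.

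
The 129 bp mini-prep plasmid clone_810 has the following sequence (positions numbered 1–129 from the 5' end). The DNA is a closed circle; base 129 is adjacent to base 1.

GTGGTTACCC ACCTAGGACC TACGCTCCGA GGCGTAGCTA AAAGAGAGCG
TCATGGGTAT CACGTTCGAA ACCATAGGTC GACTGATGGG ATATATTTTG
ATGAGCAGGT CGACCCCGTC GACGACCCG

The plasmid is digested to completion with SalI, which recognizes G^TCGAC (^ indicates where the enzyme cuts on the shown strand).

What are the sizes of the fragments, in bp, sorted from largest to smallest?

SalI sites (GTCGAC) start at positions 78, 109, 118.
SalI cuts after the first base of each site, so after positions 78, 109, 118.
Circular molecule, 3 cuts → 3 fragments:
  79–109 → 31 bp
  110–118 → 9 bp
  119–129 then 1–78 → 11 + 78 = 89 bp
Sorted largest to smallest: 89, 31, 9 bp.

89, 31, 9 bp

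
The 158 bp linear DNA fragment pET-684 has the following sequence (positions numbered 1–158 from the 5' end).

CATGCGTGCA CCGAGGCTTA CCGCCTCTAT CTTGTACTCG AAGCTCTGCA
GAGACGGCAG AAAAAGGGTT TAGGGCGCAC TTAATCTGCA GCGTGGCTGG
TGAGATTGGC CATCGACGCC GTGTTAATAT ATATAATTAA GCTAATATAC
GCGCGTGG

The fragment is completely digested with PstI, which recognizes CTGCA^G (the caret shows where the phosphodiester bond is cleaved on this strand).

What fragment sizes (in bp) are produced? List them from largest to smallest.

PstI sites (CTGCAG) start at positions 46, 86.
PstI cuts after base 5 of each site (before the last base), so after positions 50, 90.
Linear molecule, 2 cuts → 3 fragments:
  1–50 → 50 bp
  51–90 → 40 bp
  91–158 → 68 bp
Sorted largest to smallest: 68, 50, 40 bp.

68, 50, 40 bp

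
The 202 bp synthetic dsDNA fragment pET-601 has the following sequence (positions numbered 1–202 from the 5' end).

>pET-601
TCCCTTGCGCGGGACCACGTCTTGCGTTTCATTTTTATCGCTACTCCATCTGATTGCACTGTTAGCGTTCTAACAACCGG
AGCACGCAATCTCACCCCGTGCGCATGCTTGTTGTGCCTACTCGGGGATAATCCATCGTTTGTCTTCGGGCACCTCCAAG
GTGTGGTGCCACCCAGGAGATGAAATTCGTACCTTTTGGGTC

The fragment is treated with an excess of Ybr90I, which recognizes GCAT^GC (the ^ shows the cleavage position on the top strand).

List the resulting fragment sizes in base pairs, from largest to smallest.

The Ybr90I site (GCATGC) starts at position 103.
Ybr90I cuts after base 4 of each site, so after position 106.
Linear molecule, 1 cut → 2 fragments:
  1–106 → 106 bp
  107–202 → 96 bp
Sorted largest to smallest: 106, 96 bp.

106, 96 bp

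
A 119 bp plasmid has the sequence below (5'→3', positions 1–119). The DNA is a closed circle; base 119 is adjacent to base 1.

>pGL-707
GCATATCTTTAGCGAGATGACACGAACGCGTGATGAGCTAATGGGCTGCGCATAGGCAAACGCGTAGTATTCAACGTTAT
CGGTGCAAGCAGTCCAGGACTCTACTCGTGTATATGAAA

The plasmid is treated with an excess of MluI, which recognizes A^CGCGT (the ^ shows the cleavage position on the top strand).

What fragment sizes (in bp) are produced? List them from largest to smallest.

MluI sites (ACGCGT) start at positions 26, 60.
MluI cuts after the first base of each site, so after positions 26, 60.
Circular molecule, 2 cuts → 2 fragments:
  27–60 → 34 bp
  61–119 then 1–26 → 59 + 26 = 85 bp
Sorted largest to smallest: 85, 34 bp.

85, 34 bp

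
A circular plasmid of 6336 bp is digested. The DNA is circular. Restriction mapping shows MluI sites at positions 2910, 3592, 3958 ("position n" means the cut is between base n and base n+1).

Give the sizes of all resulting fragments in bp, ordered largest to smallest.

5288, 682, 366 bp

Circular molecule, 3 cuts → 3 fragments:
  3592 − 2910 = 682 bp
  3958 − 3592 = 366 bp
  wrap: 6336 − 3958 + 2910 = 5288 bp
Sorted largest to smallest: 5288, 682, 366 bp.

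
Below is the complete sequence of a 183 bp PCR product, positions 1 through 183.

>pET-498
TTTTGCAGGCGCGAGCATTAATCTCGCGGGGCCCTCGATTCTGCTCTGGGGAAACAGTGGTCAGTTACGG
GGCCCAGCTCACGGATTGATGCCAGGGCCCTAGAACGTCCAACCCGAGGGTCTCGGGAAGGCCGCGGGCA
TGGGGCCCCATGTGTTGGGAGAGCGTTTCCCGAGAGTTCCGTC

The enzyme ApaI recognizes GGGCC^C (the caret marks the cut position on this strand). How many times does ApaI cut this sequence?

GGGCCC occurs starting at positions 29, 70, 95, 143.
ApaI cuts at 4 sites.

4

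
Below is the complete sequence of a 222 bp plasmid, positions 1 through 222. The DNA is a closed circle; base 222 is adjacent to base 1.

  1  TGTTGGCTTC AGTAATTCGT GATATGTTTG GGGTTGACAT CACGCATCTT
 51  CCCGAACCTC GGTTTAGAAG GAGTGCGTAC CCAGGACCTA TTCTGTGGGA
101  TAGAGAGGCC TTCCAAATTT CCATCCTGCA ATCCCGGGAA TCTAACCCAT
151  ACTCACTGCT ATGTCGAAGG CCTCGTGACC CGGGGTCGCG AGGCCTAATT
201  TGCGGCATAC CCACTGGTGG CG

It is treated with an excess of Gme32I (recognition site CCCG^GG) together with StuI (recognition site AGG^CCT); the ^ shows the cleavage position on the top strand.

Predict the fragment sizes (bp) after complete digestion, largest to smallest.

Gme32I sites (CCCGGG) start at positions 133, 179.
Gme32I cuts after base 4 of each site, so after positions 136, 182.
StuI sites (AGGCCT) start at positions 106, 168, 191.
StuI cuts after base 3 of each site, so after positions 108, 170, 193.
Combined cut positions: 108, 136, 170, 182, 193.
Circular molecule, 5 cuts → 5 fragments:
  109–136 → 28 bp
  137–170 → 34 bp
  171–182 → 12 bp
  183–193 → 11 bp
  194–222 then 1–108 → 29 + 108 = 137 bp
Sorted largest to smallest: 137, 34, 28, 12, 11 bp.

137, 34, 28, 12, 11 bp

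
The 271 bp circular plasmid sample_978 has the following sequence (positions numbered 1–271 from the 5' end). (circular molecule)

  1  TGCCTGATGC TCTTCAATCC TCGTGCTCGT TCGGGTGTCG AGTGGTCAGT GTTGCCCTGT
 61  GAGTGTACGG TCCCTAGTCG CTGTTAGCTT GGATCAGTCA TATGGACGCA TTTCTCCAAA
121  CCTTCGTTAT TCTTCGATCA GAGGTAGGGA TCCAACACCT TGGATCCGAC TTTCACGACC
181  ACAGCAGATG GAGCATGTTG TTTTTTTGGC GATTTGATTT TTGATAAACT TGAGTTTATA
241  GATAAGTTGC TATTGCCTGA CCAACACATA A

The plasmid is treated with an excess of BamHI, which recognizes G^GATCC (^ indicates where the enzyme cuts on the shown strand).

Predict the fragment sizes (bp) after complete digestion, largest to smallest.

257, 14 bp

BamHI sites (GGATCC) start at positions 148, 162.
BamHI cuts after the first base of each site, so after positions 148, 162.
Circular molecule, 2 cuts → 2 fragments:
  149–162 → 14 bp
  163–271 then 1–148 → 109 + 148 = 257 bp
Sorted largest to smallest: 257, 14 bp.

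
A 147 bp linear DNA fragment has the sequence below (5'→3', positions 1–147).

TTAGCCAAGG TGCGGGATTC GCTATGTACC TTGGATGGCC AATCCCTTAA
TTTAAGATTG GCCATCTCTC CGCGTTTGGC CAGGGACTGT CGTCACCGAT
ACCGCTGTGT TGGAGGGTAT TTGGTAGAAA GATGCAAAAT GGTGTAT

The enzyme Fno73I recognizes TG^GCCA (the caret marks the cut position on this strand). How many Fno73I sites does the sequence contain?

3

TGGCCA occurs starting at positions 36, 59, 77.
Fno73I cuts at 3 sites.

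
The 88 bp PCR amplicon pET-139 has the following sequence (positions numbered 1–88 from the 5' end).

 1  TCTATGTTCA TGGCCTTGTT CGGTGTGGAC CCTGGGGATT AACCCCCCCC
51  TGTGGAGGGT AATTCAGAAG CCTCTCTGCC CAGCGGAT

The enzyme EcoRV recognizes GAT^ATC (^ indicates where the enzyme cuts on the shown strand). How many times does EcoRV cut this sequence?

No occurrence of GATATC is present in the sequence.
EcoRV does not cut: 0 sites.

0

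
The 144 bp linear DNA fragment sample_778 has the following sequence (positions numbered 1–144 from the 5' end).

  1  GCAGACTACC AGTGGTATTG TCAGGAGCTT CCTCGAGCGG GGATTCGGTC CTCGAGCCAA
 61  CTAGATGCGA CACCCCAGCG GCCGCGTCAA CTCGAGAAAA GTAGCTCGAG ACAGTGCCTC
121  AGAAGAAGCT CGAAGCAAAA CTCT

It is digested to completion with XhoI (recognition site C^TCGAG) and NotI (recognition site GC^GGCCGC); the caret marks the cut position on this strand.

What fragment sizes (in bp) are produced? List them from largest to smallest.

XhoI sites (CTCGAG) start at positions 32, 51, 91, 105.
XhoI cuts after the first base of each site, so after positions 32, 51, 91, 105.
The NotI site (GCGGCCGC) starts at position 78.
NotI cuts after base 2 of each site, so after position 79.
Combined cut positions: 32, 51, 79, 91, 105.
Linear molecule, 5 cuts → 6 fragments:
  1–32 → 32 bp
  33–51 → 19 bp
  52–79 → 28 bp
  80–91 → 12 bp
  92–105 → 14 bp
  106–144 → 39 bp
Sorted largest to smallest: 39, 32, 28, 19, 14, 12 bp.

39, 32, 28, 19, 14, 12 bp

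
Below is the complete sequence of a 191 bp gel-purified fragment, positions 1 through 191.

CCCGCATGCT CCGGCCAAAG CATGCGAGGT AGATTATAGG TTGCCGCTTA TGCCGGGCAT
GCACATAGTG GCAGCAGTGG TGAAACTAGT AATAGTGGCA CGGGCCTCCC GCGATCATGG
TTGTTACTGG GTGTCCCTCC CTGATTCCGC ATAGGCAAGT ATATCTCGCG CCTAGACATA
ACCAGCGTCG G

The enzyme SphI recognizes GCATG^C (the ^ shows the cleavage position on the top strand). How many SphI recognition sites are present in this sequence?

3

GCATGC occurs starting at positions 4, 20, 57.
SphI cuts at 3 sites.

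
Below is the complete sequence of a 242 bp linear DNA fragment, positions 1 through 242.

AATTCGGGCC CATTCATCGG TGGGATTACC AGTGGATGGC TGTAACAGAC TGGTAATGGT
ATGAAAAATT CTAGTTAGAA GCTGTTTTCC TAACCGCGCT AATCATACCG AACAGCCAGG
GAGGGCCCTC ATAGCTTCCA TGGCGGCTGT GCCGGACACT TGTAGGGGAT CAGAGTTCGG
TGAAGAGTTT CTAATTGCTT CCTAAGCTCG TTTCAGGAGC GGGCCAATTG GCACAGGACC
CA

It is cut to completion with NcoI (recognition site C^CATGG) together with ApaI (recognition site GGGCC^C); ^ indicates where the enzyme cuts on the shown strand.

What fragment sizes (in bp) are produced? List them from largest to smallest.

The NcoI site (CCATGG) starts at position 138.
NcoI cuts after the first base of each site, so after position 138.
ApaI sites (GGGCCC) start at positions 6, 123.
ApaI cuts after base 5 of each site (before the last base), so after positions 10, 127.
Combined cut positions: 10, 127, 138.
Linear molecule, 3 cuts → 4 fragments:
  1–10 → 10 bp
  11–127 → 117 bp
  128–138 → 11 bp
  139–242 → 104 bp
Sorted largest to smallest: 117, 104, 11, 10 bp.

117, 104, 11, 10 bp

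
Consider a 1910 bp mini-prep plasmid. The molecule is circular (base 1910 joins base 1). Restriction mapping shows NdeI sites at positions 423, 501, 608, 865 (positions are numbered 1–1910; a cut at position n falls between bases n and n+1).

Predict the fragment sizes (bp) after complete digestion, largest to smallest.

Circular molecule, 4 cuts → 4 fragments:
  501 − 423 = 78 bp
  608 − 501 = 107 bp
  865 − 608 = 257 bp
  wrap: 1910 − 865 + 423 = 1468 bp
Sorted largest to smallest: 1468, 257, 107, 78 bp.

1468, 257, 107, 78 bp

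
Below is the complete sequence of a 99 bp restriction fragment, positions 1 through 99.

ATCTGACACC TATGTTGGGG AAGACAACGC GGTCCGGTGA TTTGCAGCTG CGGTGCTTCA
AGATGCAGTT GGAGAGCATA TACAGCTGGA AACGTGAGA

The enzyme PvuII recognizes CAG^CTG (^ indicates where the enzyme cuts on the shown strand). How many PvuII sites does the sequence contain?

2

CAGCTG occurs starting at positions 45, 83.
PvuII cuts at 2 sites.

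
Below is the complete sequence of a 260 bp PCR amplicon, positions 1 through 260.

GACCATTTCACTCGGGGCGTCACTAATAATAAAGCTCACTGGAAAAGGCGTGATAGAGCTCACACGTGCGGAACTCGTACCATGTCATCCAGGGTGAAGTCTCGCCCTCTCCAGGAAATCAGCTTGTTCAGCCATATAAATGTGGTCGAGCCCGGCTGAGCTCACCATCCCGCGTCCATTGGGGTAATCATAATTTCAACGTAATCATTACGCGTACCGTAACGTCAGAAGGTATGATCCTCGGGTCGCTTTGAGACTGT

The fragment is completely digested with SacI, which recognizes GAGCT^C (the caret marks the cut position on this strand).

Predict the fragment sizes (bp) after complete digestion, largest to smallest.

102, 98, 60 bp

SacI sites (GAGCTC) start at positions 56, 158.
SacI cuts after base 5 of each site (before the last base), so after positions 60, 162.
Linear molecule, 2 cuts → 3 fragments:
  1–60 → 60 bp
  61–162 → 102 bp
  163–260 → 98 bp
Sorted largest to smallest: 102, 98, 60 bp.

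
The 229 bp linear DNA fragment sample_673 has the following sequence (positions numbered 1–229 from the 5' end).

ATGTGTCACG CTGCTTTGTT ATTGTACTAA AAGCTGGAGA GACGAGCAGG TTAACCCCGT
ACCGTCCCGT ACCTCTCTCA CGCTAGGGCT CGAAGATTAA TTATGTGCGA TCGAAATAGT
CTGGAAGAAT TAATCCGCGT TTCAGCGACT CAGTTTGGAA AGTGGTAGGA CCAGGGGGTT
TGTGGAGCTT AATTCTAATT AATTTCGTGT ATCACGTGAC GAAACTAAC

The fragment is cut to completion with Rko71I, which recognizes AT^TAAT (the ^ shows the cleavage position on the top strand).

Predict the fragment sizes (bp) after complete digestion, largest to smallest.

97, 69, 33, 30 bp

Rko71I sites (ATTAAT) start at positions 96, 129, 198.
Rko71I cuts after base 2 of each site, so after positions 97, 130, 199.
Linear molecule, 3 cuts → 4 fragments:
  1–97 → 97 bp
  98–130 → 33 bp
  131–199 → 69 bp
  200–229 → 30 bp
Sorted largest to smallest: 97, 69, 33, 30 bp.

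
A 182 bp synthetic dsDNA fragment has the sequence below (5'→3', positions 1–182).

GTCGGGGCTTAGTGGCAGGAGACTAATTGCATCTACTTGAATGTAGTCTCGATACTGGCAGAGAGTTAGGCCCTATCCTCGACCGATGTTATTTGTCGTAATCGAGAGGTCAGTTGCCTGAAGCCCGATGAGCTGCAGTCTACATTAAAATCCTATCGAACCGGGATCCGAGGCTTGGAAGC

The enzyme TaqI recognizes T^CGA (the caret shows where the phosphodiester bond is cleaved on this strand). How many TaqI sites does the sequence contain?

4

TCGA occurs starting at positions 49, 79, 102, 156.
TaqI cuts at 4 sites.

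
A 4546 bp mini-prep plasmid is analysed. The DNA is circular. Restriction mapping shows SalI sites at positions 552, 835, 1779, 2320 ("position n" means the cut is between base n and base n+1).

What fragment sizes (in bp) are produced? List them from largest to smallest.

2778, 944, 541, 283 bp

Circular molecule, 4 cuts → 4 fragments:
  835 − 552 = 283 bp
  1779 − 835 = 944 bp
  2320 − 1779 = 541 bp
  wrap: 4546 − 2320 + 552 = 2778 bp
Sorted largest to smallest: 2778, 944, 541, 283 bp.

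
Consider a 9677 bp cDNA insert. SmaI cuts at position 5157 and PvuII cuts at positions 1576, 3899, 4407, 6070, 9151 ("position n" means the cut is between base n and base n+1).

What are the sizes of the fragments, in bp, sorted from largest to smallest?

Combined cut positions (sorted): 1576, 3899, 4407, 5157, 6070, 9151.
Linear molecule, 6 cuts → 7 fragments:
  1576 − 0 = 1576 bp
  3899 − 1576 = 2323 bp
  4407 − 3899 = 508 bp
  5157 − 4407 = 750 bp
  6070 − 5157 = 913 bp
  9151 − 6070 = 3081 bp
  9677 − 9151 = 526 bp
Sorted largest to smallest: 3081, 2323, 1576, 913, 750, 526, 508 bp.

3081, 2323, 1576, 913, 750, 526, 508 bp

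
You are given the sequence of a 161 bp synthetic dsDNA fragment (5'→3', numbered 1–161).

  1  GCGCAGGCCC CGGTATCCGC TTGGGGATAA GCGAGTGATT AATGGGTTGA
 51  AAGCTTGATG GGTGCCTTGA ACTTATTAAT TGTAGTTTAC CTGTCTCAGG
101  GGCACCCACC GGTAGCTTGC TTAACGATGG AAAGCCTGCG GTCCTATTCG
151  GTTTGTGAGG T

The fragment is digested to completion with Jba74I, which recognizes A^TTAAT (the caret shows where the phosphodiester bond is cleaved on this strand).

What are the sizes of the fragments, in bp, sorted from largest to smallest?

86, 38, 37 bp

Jba74I sites (ATTAAT) start at positions 38, 75.
Jba74I cuts after the first base of each site, so after positions 38, 75.
Linear molecule, 2 cuts → 3 fragments:
  1–38 → 38 bp
  39–75 → 37 bp
  76–161 → 86 bp
Sorted largest to smallest: 86, 38, 37 bp.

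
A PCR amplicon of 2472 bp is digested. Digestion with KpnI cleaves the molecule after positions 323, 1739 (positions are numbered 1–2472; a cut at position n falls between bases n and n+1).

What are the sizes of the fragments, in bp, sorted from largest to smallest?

1416, 733, 323 bp

Linear molecule, 2 cuts → 3 fragments:
  323 − 0 = 323 bp
  1739 − 323 = 1416 bp
  2472 − 1739 = 733 bp
Sorted largest to smallest: 1416, 733, 323 bp.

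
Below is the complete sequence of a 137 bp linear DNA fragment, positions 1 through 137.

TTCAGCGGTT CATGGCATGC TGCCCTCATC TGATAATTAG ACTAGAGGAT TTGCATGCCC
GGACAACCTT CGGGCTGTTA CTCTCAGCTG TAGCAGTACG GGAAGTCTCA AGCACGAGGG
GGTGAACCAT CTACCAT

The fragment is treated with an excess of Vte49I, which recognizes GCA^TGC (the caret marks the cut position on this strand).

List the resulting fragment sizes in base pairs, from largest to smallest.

82, 38, 17 bp

Vte49I sites (GCATGC) start at positions 15, 53.
Vte49I cuts after base 3 of each site, so after positions 17, 55.
Linear molecule, 2 cuts → 3 fragments:
  1–17 → 17 bp
  18–55 → 38 bp
  56–137 → 82 bp
Sorted largest to smallest: 82, 38, 17 bp.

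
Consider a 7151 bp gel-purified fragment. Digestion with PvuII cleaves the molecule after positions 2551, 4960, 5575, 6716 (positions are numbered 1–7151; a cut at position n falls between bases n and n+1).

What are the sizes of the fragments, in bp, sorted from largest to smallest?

2551, 2409, 1141, 615, 435 bp

Linear molecule, 4 cuts → 5 fragments:
  2551 − 0 = 2551 bp
  4960 − 2551 = 2409 bp
  5575 − 4960 = 615 bp
  6716 − 5575 = 1141 bp
  7151 − 6716 = 435 bp
Sorted largest to smallest: 2551, 2409, 1141, 615, 435 bp.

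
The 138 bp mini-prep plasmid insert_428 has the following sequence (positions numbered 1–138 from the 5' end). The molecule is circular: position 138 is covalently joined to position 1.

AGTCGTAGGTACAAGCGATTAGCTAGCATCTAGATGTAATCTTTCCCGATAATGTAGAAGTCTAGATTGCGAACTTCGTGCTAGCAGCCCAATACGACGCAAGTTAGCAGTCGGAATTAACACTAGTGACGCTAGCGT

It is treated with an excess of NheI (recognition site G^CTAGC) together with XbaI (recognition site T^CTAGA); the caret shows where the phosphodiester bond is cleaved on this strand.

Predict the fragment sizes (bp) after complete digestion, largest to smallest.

51, 32, 29, 19, 7 bp

NheI sites (GCTAGC) start at positions 22, 80, 131.
NheI cuts after the first base of each site, so after positions 22, 80, 131.
XbaI sites (TCTAGA) start at positions 29, 61.
XbaI cuts after the first base of each site, so after positions 29, 61.
Combined cut positions: 22, 29, 61, 80, 131.
Circular molecule, 5 cuts → 5 fragments:
  23–29 → 7 bp
  30–61 → 32 bp
  62–80 → 19 bp
  81–131 → 51 bp
  132–138 then 1–22 → 7 + 22 = 29 bp
Sorted largest to smallest: 51, 32, 29, 19, 7 bp.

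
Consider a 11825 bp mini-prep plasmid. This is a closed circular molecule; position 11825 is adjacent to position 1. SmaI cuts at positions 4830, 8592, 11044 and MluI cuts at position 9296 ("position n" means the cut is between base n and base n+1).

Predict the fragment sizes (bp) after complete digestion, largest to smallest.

Combined cut positions (sorted): 4830, 8592, 9296, 11044.
Circular molecule, 4 cuts → 4 fragments:
  8592 − 4830 = 3762 bp
  9296 − 8592 = 704 bp
  11044 − 9296 = 1748 bp
  wrap: 11825 − 11044 + 4830 = 5611 bp
Sorted largest to smallest: 5611, 3762, 1748, 704 bp.

5611, 3762, 1748, 704 bp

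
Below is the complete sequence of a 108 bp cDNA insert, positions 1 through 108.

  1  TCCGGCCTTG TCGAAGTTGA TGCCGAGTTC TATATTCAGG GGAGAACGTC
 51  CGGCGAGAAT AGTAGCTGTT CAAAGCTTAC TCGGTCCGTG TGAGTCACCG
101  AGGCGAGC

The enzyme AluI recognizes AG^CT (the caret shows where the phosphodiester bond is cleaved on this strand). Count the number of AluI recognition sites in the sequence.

2

AGCT occurs starting at positions 64, 74.
AluI cuts at 2 sites.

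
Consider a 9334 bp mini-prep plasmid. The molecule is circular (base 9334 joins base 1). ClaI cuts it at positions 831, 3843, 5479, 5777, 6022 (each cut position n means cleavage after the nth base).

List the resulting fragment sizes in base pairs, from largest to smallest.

4143, 3012, 1636, 298, 245 bp

Circular molecule, 5 cuts → 5 fragments:
  3843 − 831 = 3012 bp
  5479 − 3843 = 1636 bp
  5777 − 5479 = 298 bp
  6022 − 5777 = 245 bp
  wrap: 9334 − 6022 + 831 = 4143 bp
Sorted largest to smallest: 4143, 3012, 1636, 298, 245 bp.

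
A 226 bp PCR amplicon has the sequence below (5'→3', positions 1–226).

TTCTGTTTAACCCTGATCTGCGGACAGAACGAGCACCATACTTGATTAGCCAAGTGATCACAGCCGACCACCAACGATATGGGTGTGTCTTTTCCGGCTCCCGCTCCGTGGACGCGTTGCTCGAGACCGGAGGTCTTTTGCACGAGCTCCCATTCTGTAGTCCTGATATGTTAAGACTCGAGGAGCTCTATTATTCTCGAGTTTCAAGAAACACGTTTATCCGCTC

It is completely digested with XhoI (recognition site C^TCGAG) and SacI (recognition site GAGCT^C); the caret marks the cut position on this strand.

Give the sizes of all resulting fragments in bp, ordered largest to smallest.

120, 30, 29, 28, 10, 9 bp

XhoI sites (CTCGAG) start at positions 120, 177, 196.
XhoI cuts after the first base of each site, so after positions 120, 177, 196.
SacI sites (GAGCTC) start at positions 144, 183.
SacI cuts after base 5 of each site (before the last base), so after positions 148, 187.
Combined cut positions: 120, 148, 177, 187, 196.
Linear molecule, 5 cuts → 6 fragments:
  1–120 → 120 bp
  121–148 → 28 bp
  149–177 → 29 bp
  178–187 → 10 bp
  188–196 → 9 bp
  197–226 → 30 bp
Sorted largest to smallest: 120, 30, 29, 28, 10, 9 bp.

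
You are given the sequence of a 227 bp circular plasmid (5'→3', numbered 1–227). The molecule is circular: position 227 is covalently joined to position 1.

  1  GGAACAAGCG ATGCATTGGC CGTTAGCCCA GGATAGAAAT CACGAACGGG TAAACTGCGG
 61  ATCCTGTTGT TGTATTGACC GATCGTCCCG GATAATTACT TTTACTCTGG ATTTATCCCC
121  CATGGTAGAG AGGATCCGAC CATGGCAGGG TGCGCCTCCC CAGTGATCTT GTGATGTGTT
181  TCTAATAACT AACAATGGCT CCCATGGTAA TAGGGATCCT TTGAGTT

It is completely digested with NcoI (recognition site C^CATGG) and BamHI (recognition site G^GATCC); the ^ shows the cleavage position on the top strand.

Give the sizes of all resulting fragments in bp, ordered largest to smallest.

72, 62, 61, 12, 12, 8 bp

NcoI sites (CCATGG) start at positions 120, 140, 202.
NcoI cuts after the first base of each site, so after positions 120, 140, 202.
BamHI sites (GGATCC) start at positions 59, 132, 214.
BamHI cuts after the first base of each site, so after positions 59, 132, 214.
Combined cut positions: 59, 120, 132, 140, 202, 214.
Circular molecule, 6 cuts → 6 fragments:
  60–120 → 61 bp
  121–132 → 12 bp
  133–140 → 8 bp
  141–202 → 62 bp
  203–214 → 12 bp
  215–227 then 1–59 → 13 + 59 = 72 bp
Sorted largest to smallest: 72, 62, 61, 12, 12, 8 bp.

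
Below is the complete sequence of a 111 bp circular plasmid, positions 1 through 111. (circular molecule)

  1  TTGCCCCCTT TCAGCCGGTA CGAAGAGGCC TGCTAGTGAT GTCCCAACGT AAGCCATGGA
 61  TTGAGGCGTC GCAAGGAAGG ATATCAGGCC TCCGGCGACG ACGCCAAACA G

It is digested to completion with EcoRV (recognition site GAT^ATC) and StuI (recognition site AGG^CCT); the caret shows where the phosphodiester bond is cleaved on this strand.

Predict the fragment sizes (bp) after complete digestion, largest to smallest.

54, 51, 6 bp

The EcoRV site (GATATC) starts at position 80.
EcoRV cuts after base 3 of each site, so after position 82.
StuI sites (AGGCCT) start at positions 26, 86.
StuI cuts after base 3 of each site, so after positions 28, 88.
Combined cut positions: 28, 82, 88.
Circular molecule, 3 cuts → 3 fragments:
  29–82 → 54 bp
  83–88 → 6 bp
  89–111 then 1–28 → 23 + 28 = 51 bp
Sorted largest to smallest: 54, 51, 6 bp.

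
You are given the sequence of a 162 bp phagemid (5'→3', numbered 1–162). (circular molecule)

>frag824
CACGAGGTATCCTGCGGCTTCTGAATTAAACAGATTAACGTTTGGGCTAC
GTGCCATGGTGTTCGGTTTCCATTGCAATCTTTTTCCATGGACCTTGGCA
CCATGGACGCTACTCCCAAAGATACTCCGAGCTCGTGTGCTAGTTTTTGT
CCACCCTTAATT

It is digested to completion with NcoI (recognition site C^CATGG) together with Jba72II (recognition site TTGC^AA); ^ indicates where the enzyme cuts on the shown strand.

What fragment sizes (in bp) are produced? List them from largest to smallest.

115, 22, 15, 10 bp

NcoI sites (CCATGG) start at positions 54, 86, 101.
NcoI cuts after the first base of each site, so after positions 54, 86, 101.
The Jba72II site (TTGCAA) starts at position 73.
Jba72II cuts after base 4 of each site, so after position 76.
Combined cut positions: 54, 76, 86, 101.
Circular molecule, 4 cuts → 4 fragments:
  55–76 → 22 bp
  77–86 → 10 bp
  87–101 → 15 bp
  102–162 then 1–54 → 61 + 54 = 115 bp
Sorted largest to smallest: 115, 22, 15, 10 bp.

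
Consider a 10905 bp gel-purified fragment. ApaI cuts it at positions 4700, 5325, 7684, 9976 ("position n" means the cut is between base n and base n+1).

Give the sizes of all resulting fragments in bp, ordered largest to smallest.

4700, 2359, 2292, 929, 625 bp

Linear molecule, 4 cuts → 5 fragments:
  4700 − 0 = 4700 bp
  5325 − 4700 = 625 bp
  7684 − 5325 = 2359 bp
  9976 − 7684 = 2292 bp
  10905 − 9976 = 929 bp
Sorted largest to smallest: 4700, 2359, 2292, 929, 625 bp.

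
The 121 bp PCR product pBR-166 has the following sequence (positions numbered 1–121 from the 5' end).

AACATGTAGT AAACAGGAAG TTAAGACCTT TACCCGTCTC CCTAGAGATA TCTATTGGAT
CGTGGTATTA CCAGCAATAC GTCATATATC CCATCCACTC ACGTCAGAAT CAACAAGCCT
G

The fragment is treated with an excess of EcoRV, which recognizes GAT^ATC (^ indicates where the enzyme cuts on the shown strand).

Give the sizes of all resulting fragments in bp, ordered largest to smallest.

72, 49 bp

The EcoRV site (GATATC) starts at position 47.
EcoRV cuts after base 3 of each site, so after position 49.
Linear molecule, 1 cut → 2 fragments:
  1–49 → 49 bp
  50–121 → 72 bp
Sorted largest to smallest: 72, 49 bp.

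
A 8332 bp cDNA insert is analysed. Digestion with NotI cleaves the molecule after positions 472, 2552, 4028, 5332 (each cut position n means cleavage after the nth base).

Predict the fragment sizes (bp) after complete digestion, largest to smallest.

Linear molecule, 4 cuts → 5 fragments:
  472 − 0 = 472 bp
  2552 − 472 = 2080 bp
  4028 − 2552 = 1476 bp
  5332 − 4028 = 1304 bp
  8332 − 5332 = 3000 bp
Sorted largest to smallest: 3000, 2080, 1476, 1304, 472 bp.

3000, 2080, 1476, 1304, 472 bp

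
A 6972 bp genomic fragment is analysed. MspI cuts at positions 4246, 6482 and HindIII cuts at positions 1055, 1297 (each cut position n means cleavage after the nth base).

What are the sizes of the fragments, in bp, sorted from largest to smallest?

Combined cut positions (sorted): 1055, 1297, 4246, 6482.
Linear molecule, 4 cuts → 5 fragments:
  1055 − 0 = 1055 bp
  1297 − 1055 = 242 bp
  4246 − 1297 = 2949 bp
  6482 − 4246 = 2236 bp
  6972 − 6482 = 490 bp
Sorted largest to smallest: 2949, 2236, 1055, 490, 242 bp.

2949, 2236, 1055, 490, 242 bp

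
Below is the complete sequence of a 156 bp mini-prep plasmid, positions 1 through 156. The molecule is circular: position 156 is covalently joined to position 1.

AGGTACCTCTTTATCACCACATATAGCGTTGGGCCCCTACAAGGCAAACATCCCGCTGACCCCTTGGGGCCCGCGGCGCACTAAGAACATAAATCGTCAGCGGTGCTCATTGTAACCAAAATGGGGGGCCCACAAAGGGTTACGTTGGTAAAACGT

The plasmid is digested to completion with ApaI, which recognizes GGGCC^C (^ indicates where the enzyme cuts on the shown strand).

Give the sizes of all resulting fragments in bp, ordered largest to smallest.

61, 59, 36 bp

ApaI sites (GGGCCC) start at positions 31, 67, 126.
ApaI cuts after base 5 of each site (before the last base), so after positions 35, 71, 130.
Circular molecule, 3 cuts → 3 fragments:
  36–71 → 36 bp
  72–130 → 59 bp
  131–156 then 1–35 → 26 + 35 = 61 bp
Sorted largest to smallest: 61, 59, 36 bp.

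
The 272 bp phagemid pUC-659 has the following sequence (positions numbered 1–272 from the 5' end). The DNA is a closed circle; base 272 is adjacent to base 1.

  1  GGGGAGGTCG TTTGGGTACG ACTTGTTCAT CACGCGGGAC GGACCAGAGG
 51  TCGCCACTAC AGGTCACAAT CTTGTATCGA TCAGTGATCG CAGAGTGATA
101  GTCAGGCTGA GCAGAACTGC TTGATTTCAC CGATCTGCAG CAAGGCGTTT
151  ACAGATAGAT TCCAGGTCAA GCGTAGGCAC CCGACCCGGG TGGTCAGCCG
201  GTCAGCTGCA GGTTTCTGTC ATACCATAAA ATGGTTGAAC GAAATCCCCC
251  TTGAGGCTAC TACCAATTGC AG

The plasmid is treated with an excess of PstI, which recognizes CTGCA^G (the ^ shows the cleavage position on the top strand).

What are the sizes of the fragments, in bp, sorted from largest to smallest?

201, 71 bp

PstI sites (CTGCAG) start at positions 135, 206.
PstI cuts after base 5 of each site (before the last base), so after positions 139, 210.
Circular molecule, 2 cuts → 2 fragments:
  140–210 → 71 bp
  211–272 then 1–139 → 62 + 139 = 201 bp
Sorted largest to smallest: 201, 71 bp.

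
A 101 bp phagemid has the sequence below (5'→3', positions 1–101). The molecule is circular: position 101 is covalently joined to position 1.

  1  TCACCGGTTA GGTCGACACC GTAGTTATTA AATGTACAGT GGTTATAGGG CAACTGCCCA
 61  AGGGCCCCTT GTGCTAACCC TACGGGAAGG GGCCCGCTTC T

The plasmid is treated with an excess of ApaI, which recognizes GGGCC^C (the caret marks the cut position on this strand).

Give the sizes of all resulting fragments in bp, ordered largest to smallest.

ApaI sites (GGGCCC) start at positions 62, 90.
ApaI cuts after base 5 of each site (before the last base), so after positions 66, 94.
Circular molecule, 2 cuts → 2 fragments:
  67–94 → 28 bp
  95–101 then 1–66 → 7 + 66 = 73 bp
Sorted largest to smallest: 73, 28 bp.

73, 28 bp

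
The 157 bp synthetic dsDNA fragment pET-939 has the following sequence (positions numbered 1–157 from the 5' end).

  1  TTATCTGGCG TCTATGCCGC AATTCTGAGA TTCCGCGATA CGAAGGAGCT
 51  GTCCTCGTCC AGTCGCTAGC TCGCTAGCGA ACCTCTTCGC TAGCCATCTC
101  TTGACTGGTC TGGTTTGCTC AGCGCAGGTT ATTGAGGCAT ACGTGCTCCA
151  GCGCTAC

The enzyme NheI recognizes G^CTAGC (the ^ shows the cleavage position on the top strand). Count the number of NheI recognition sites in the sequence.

GCTAGC occurs starting at positions 65, 73, 89.
NheI cuts at 3 sites.

3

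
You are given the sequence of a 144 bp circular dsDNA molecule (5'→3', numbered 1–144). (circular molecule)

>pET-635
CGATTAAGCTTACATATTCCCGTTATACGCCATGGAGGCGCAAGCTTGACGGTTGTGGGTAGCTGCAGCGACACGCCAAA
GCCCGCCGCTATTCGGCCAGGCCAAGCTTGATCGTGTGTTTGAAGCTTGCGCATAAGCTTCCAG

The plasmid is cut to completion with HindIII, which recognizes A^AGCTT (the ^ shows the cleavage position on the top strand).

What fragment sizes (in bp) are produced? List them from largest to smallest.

62, 36, 19, 15, 12 bp

HindIII sites (AAGCTT) start at positions 6, 42, 104, 123, 135.
HindIII cuts after the first base of each site, so after positions 6, 42, 104, 123, 135.
Circular molecule, 5 cuts → 5 fragments:
  7–42 → 36 bp
  43–104 → 62 bp
  105–123 → 19 bp
  124–135 → 12 bp
  136–144 then 1–6 → 9 + 6 = 15 bp
Sorted largest to smallest: 62, 36, 19, 15, 12 bp.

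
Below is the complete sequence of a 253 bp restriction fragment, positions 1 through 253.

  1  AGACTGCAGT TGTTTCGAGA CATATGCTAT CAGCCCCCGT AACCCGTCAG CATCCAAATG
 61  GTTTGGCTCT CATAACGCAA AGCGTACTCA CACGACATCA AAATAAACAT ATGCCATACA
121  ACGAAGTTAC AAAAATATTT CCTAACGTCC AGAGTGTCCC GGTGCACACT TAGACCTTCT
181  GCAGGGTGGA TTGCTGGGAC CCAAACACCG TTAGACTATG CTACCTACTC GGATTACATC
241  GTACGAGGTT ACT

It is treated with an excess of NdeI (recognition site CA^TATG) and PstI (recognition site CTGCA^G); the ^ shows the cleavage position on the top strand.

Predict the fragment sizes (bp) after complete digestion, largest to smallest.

NdeI sites (CATATG) start at positions 21, 108.
NdeI cuts after base 2 of each site, so after positions 22, 109.
PstI sites (CTGCAG) start at positions 4, 179.
PstI cuts after base 5 of each site (before the last base), so after positions 8, 183.
Combined cut positions: 8, 22, 109, 183.
Linear molecule, 4 cuts → 5 fragments:
  1–8 → 8 bp
  9–22 → 14 bp
  23–109 → 87 bp
  110–183 → 74 bp
  184–253 → 70 bp
Sorted largest to smallest: 87, 74, 70, 14, 8 bp.

87, 74, 70, 14, 8 bp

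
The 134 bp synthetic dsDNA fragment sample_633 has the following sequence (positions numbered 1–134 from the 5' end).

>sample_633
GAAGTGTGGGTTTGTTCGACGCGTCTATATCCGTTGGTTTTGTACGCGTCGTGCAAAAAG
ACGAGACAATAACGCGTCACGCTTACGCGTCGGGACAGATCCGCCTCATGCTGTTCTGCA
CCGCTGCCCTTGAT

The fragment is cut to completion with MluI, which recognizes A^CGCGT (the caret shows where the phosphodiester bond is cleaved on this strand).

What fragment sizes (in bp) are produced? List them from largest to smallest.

MluI sites (ACGCGT) start at positions 19, 44, 72, 85.
MluI cuts after the first base of each site, so after positions 19, 44, 72, 85.
Linear molecule, 4 cuts → 5 fragments:
  1–19 → 19 bp
  20–44 → 25 bp
  45–72 → 28 bp
  73–85 → 13 bp
  86–134 → 49 bp
Sorted largest to smallest: 49, 28, 25, 19, 13 bp.

49, 28, 25, 19, 13 bp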